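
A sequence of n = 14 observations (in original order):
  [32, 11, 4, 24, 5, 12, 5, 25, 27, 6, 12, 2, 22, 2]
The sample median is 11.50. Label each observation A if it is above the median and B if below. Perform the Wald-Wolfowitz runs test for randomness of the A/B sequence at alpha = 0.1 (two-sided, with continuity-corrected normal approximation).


Step 1: Compute median = 11.50; label A = above, B = below.
Labels in order: ABBABABAABABAB  (n_A = 7, n_B = 7)
Step 2: Count runs R = 12.
Step 3: Under H0 (random ordering), E[R] = 2*n_A*n_B/(n_A+n_B) + 1 = 2*7*7/14 + 1 = 8.0000.
        Var[R] = 2*n_A*n_B*(2*n_A*n_B - n_A - n_B) / ((n_A+n_B)^2 * (n_A+n_B-1)) = 8232/2548 = 3.2308.
        SD[R] = 1.7974.
Step 4: Continuity-corrected z = (R - 0.5 - E[R]) / SD[R] = (12 - 0.5 - 8.0000) / 1.7974 = 1.9472.
Step 5: Two-sided p-value via normal approximation = 2*(1 - Phi(|z|)) = 0.051508.
Step 6: alpha = 0.1. reject H0.

R = 12, z = 1.9472, p = 0.051508, reject H0.


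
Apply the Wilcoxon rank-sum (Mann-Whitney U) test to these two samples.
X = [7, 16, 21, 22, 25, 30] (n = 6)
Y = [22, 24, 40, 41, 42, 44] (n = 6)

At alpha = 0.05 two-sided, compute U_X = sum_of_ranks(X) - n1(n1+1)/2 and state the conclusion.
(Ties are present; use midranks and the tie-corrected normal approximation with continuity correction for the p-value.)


Step 1: Combine and sort all 12 observations; assign midranks.
sorted (value, group): (7,X), (16,X), (21,X), (22,X), (22,Y), (24,Y), (25,X), (30,X), (40,Y), (41,Y), (42,Y), (44,Y)
ranks: 7->1, 16->2, 21->3, 22->4.5, 22->4.5, 24->6, 25->7, 30->8, 40->9, 41->10, 42->11, 44->12
Step 2: Rank sum for X: R1 = 1 + 2 + 3 + 4.5 + 7 + 8 = 25.5.
Step 3: U_X = R1 - n1(n1+1)/2 = 25.5 - 6*7/2 = 25.5 - 21 = 4.5.
       U_Y = n1*n2 - U_X = 36 - 4.5 = 31.5.
Step 4: Ties are present, so use the tie-corrected normal approximation (with continuity correction) for the p-value.
Step 5: p-value = 0.037041; compare to alpha = 0.05. reject H0.

U_X = 4.5, p = 0.037041, reject H0 at alpha = 0.05.


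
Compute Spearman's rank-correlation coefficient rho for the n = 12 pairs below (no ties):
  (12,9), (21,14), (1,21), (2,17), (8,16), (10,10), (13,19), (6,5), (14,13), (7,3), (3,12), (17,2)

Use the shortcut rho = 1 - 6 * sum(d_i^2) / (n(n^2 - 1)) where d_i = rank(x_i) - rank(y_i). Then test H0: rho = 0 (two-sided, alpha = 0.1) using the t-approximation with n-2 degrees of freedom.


Step 1: Rank x and y separately (midranks; no ties here).
rank(x): 12->8, 21->12, 1->1, 2->2, 8->6, 10->7, 13->9, 6->4, 14->10, 7->5, 3->3, 17->11
rank(y): 9->4, 14->8, 21->12, 17->10, 16->9, 10->5, 19->11, 5->3, 13->7, 3->2, 12->6, 2->1
Step 2: d_i = R_x(i) - R_y(i); compute d_i^2.
  (8-4)^2=16, (12-8)^2=16, (1-12)^2=121, (2-10)^2=64, (6-9)^2=9, (7-5)^2=4, (9-11)^2=4, (4-3)^2=1, (10-7)^2=9, (5-2)^2=9, (3-6)^2=9, (11-1)^2=100
sum(d^2) = 362.
Step 3: rho = 1 - 6*362 / (12*(12^2 - 1)) = 1 - 2172/1716 = -0.265734.
Step 4: Under H0, t = rho * sqrt((n-2)/(1-rho^2)) = -0.8717 ~ t(10).
Step 5: Two-sided p-value from the t-distribution with 10 df = 0.403833.
Step 6: alpha = 0.1. fail to reject H0.

rho = -0.2657, p = 0.403833, fail to reject H0 at alpha = 0.1.


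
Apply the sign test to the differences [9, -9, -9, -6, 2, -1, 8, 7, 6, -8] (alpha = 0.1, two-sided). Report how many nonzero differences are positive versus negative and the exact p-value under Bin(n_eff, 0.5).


Step 1: Discard zero differences. Original n = 10; n_eff = number of nonzero differences = 10.
Nonzero differences (with sign): +9, -9, -9, -6, +2, -1, +8, +7, +6, -8
Step 2: Count signs: positive = 5, negative = 5.
Step 3: Under H0: P(positive) = 0.5, so the number of positives S ~ Bin(10, 0.5).
Step 4: Two-sided exact p-value = sum of Bin(10,0.5) probabilities at or below the observed probability = 1.000000.
Step 5: alpha = 0.1. fail to reject H0.

n_eff = 10, pos = 5, neg = 5, p = 1.000000, fail to reject H0.


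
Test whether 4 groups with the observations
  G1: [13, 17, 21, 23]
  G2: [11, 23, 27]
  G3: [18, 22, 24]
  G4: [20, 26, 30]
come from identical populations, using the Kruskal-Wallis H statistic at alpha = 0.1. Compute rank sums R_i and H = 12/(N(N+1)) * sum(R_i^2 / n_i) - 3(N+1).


Step 1: Combine all N = 13 observations and assign midranks.
sorted (value, group, rank): (11,G2,1), (13,G1,2), (17,G1,3), (18,G3,4), (20,G4,5), (21,G1,6), (22,G3,7), (23,G1,8.5), (23,G2,8.5), (24,G3,10), (26,G4,11), (27,G2,12), (30,G4,13)
Step 2: Sum ranks within each group.
R_1 = 19.5 (n_1 = 4)
R_2 = 21.5 (n_2 = 3)
R_3 = 21 (n_3 = 3)
R_4 = 29 (n_4 = 3)
Step 3: H = 12/(N(N+1)) * sum(R_i^2/n_i) - 3(N+1)
     = 12/(13*14) * (19.5^2/4 + 21.5^2/3 + 21^2/3 + 29^2/3) - 3*14
     = 0.065934 * 676.479 - 42
     = 2.603022.
Step 4: Ties present; correction factor C = 1 - 6/(13^3 - 13) = 0.997253. Corrected H = 2.603022 / 0.997253 = 2.610193.
Step 5: Under H0, H ~ chi^2(3); p-value = 0.455705.
Step 6: alpha = 0.1. fail to reject H0.

H = 2.6102, df = 3, p = 0.455705, fail to reject H0.


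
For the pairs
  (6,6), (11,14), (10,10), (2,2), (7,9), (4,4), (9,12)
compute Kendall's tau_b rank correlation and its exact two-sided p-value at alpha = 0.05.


Step 1: Enumerate the 21 unordered pairs (i,j) with i<j and classify each by sign(x_j-x_i) * sign(y_j-y_i).
  (1,2):dx=+5,dy=+8->C; (1,3):dx=+4,dy=+4->C; (1,4):dx=-4,dy=-4->C; (1,5):dx=+1,dy=+3->C
  (1,6):dx=-2,dy=-2->C; (1,7):dx=+3,dy=+6->C; (2,3):dx=-1,dy=-4->C; (2,4):dx=-9,dy=-12->C
  (2,5):dx=-4,dy=-5->C; (2,6):dx=-7,dy=-10->C; (2,7):dx=-2,dy=-2->C; (3,4):dx=-8,dy=-8->C
  (3,5):dx=-3,dy=-1->C; (3,6):dx=-6,dy=-6->C; (3,7):dx=-1,dy=+2->D; (4,5):dx=+5,dy=+7->C
  (4,6):dx=+2,dy=+2->C; (4,7):dx=+7,dy=+10->C; (5,6):dx=-3,dy=-5->C; (5,7):dx=+2,dy=+3->C
  (6,7):dx=+5,dy=+8->C
Step 2: C = 20, D = 1, total pairs = 21.
Step 3: tau = (C - D)/(n(n-1)/2) = (20 - 1)/21 = 0.904762.
Step 4: Exact two-sided p-value (enumerate n! = 5040 permutations of y under H0): p = 0.002778.
Step 5: alpha = 0.05. reject H0.

tau_b = 0.9048 (C=20, D=1), p = 0.002778, reject H0.


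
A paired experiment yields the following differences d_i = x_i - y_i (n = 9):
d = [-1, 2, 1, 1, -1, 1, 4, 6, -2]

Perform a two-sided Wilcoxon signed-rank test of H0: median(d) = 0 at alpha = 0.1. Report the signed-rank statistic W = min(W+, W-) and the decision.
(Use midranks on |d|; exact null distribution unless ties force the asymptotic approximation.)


Step 1: Drop any zero differences (none here) and take |d_i|.
|d| = [1, 2, 1, 1, 1, 1, 4, 6, 2]
Step 2: Midrank |d_i| (ties get averaged ranks).
ranks: |1|->3, |2|->6.5, |1|->3, |1|->3, |1|->3, |1|->3, |4|->8, |6|->9, |2|->6.5
Step 3: Attach original signs; sum ranks with positive sign and with negative sign.
W+ = 6.5 + 3 + 3 + 3 + 8 + 9 = 32.5
W- = 3 + 3 + 6.5 = 12.5
(Check: W+ + W- = 45 should equal n(n+1)/2 = 45.)
Step 4: Test statistic W = min(W+, W-) = 12.5.
Step 5: Ties in |d|, so use the tie-corrected normal approximation.
        E[W] = n(n+1)/4 = 9*10/4 = 22.5.
        Tie groups: |d|=1 (t=5), |d|=2 (t=2); sum(t^3 - t) = 126.
        Var[W] = n(n+1)(2n+1)/24 - sum(t^3-t)/48 = 1710/24 - 126/48 = 68.625.
        z = (W - E[W]) / sqrt(Var[W]) = (12.5 - 22.5) / 8.2840 = -1.2071.
        Two-sided p = 2*Phi(z) = 0.227377.
Step 6: alpha = 0.1. fail to reject H0.

W+ = 32.5, W- = 12.5, W = min = 12.5, p = 0.227377, fail to reject H0.


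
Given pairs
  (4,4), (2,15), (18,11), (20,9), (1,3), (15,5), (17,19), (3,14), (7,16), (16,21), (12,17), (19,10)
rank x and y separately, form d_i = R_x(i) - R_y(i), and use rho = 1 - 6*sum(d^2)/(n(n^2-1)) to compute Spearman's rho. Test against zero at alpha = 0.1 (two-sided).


Step 1: Rank x and y separately (midranks; no ties here).
rank(x): 4->4, 2->2, 18->10, 20->12, 1->1, 15->7, 17->9, 3->3, 7->5, 16->8, 12->6, 19->11
rank(y): 4->2, 15->8, 11->6, 9->4, 3->1, 5->3, 19->11, 14->7, 16->9, 21->12, 17->10, 10->5
Step 2: d_i = R_x(i) - R_y(i); compute d_i^2.
  (4-2)^2=4, (2-8)^2=36, (10-6)^2=16, (12-4)^2=64, (1-1)^2=0, (7-3)^2=16, (9-11)^2=4, (3-7)^2=16, (5-9)^2=16, (8-12)^2=16, (6-10)^2=16, (11-5)^2=36
sum(d^2) = 240.
Step 3: rho = 1 - 6*240 / (12*(12^2 - 1)) = 1 - 1440/1716 = 0.160839.
Step 4: Under H0, t = rho * sqrt((n-2)/(1-rho^2)) = 0.5153 ~ t(10).
Step 5: Two-sided p-value from the t-distribution with 10 df = 0.617523.
Step 6: alpha = 0.1. fail to reject H0.

rho = 0.1608, p = 0.617523, fail to reject H0 at alpha = 0.1.


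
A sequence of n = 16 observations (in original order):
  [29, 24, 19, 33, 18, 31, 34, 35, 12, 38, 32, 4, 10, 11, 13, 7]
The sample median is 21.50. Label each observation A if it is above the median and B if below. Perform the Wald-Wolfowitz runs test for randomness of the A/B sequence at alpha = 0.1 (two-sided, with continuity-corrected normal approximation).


Step 1: Compute median = 21.50; label A = above, B = below.
Labels in order: AABABAAABAABBBBB  (n_A = 8, n_B = 8)
Step 2: Count runs R = 8.
Step 3: Under H0 (random ordering), E[R] = 2*n_A*n_B/(n_A+n_B) + 1 = 2*8*8/16 + 1 = 9.0000.
        Var[R] = 2*n_A*n_B*(2*n_A*n_B - n_A - n_B) / ((n_A+n_B)^2 * (n_A+n_B-1)) = 14336/3840 = 3.7333.
        SD[R] = 1.9322.
Step 4: Continuity-corrected z = (R + 0.5 - E[R]) / SD[R] = (8 + 0.5 - 9.0000) / 1.9322 = -0.2588.
Step 5: Two-sided p-value via normal approximation = 2*(1 - Phi(|z|)) = 0.795809.
Step 6: alpha = 0.1. fail to reject H0.

R = 8, z = -0.2588, p = 0.795809, fail to reject H0.


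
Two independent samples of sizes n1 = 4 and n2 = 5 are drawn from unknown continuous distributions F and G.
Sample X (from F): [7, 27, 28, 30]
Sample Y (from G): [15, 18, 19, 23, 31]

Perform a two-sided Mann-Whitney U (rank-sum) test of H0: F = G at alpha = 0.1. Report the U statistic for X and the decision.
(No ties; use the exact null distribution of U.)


Step 1: Combine and sort all 9 observations; assign midranks.
sorted (value, group): (7,X), (15,Y), (18,Y), (19,Y), (23,Y), (27,X), (28,X), (30,X), (31,Y)
ranks: 7->1, 15->2, 18->3, 19->4, 23->5, 27->6, 28->7, 30->8, 31->9
Step 2: Rank sum for X: R1 = 1 + 6 + 7 + 8 = 22.
Step 3: U_X = R1 - n1(n1+1)/2 = 22 - 4*5/2 = 22 - 10 = 12.
       U_Y = n1*n2 - U_X = 20 - 12 = 8.
Step 4: No ties, so the exact null distribution of U (based on enumerating the C(9,4) = 126 equally likely rank assignments) gives the two-sided p-value.
Step 5: p-value = 0.730159; compare to alpha = 0.1. fail to reject H0.

U_X = 12, p = 0.730159, fail to reject H0 at alpha = 0.1.


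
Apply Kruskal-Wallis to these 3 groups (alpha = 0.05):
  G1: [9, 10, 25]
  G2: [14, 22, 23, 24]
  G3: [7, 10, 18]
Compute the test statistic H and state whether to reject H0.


Step 1: Combine all N = 10 observations and assign midranks.
sorted (value, group, rank): (7,G3,1), (9,G1,2), (10,G1,3.5), (10,G3,3.5), (14,G2,5), (18,G3,6), (22,G2,7), (23,G2,8), (24,G2,9), (25,G1,10)
Step 2: Sum ranks within each group.
R_1 = 15.5 (n_1 = 3)
R_2 = 29 (n_2 = 4)
R_3 = 10.5 (n_3 = 3)
Step 3: H = 12/(N(N+1)) * sum(R_i^2/n_i) - 3(N+1)
     = 12/(10*11) * (15.5^2/3 + 29^2/4 + 10.5^2/3) - 3*11
     = 0.109091 * 327.083 - 33
     = 2.681818.
Step 4: Ties present; correction factor C = 1 - 6/(10^3 - 10) = 0.993939. Corrected H = 2.681818 / 0.993939 = 2.698171.
Step 5: Under H0, H ~ chi^2(2); p-value = 0.259477.
Step 6: alpha = 0.05. fail to reject H0.

H = 2.6982, df = 2, p = 0.259477, fail to reject H0.


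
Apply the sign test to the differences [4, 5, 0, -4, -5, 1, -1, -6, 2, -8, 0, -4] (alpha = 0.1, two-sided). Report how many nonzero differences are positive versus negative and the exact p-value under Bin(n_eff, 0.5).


Step 1: Discard zero differences. Original n = 12; n_eff = number of nonzero differences = 10.
Nonzero differences (with sign): +4, +5, -4, -5, +1, -1, -6, +2, -8, -4
Step 2: Count signs: positive = 4, negative = 6.
Step 3: Under H0: P(positive) = 0.5, so the number of positives S ~ Bin(10, 0.5).
Step 4: Two-sided exact p-value = sum of Bin(10,0.5) probabilities at or below the observed probability = 0.753906.
Step 5: alpha = 0.1. fail to reject H0.

n_eff = 10, pos = 4, neg = 6, p = 0.753906, fail to reject H0.


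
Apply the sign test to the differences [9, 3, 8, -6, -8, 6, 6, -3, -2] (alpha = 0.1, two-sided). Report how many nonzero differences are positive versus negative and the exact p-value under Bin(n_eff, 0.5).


Step 1: Discard zero differences. Original n = 9; n_eff = number of nonzero differences = 9.
Nonzero differences (with sign): +9, +3, +8, -6, -8, +6, +6, -3, -2
Step 2: Count signs: positive = 5, negative = 4.
Step 3: Under H0: P(positive) = 0.5, so the number of positives S ~ Bin(9, 0.5).
Step 4: Two-sided exact p-value = sum of Bin(9,0.5) probabilities at or below the observed probability = 1.000000.
Step 5: alpha = 0.1. fail to reject H0.

n_eff = 9, pos = 5, neg = 4, p = 1.000000, fail to reject H0.


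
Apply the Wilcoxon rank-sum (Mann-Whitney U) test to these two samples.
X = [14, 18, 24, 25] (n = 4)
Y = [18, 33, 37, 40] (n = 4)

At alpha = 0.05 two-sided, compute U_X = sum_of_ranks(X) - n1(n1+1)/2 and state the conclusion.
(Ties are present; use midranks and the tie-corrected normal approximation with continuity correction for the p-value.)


Step 1: Combine and sort all 8 observations; assign midranks.
sorted (value, group): (14,X), (18,X), (18,Y), (24,X), (25,X), (33,Y), (37,Y), (40,Y)
ranks: 14->1, 18->2.5, 18->2.5, 24->4, 25->5, 33->6, 37->7, 40->8
Step 2: Rank sum for X: R1 = 1 + 2.5 + 4 + 5 = 12.5.
Step 3: U_X = R1 - n1(n1+1)/2 = 12.5 - 4*5/2 = 12.5 - 10 = 2.5.
       U_Y = n1*n2 - U_X = 16 - 2.5 = 13.5.
Step 4: Ties are present, so use the tie-corrected normal approximation (with continuity correction) for the p-value.
Step 5: p-value = 0.146489; compare to alpha = 0.05. fail to reject H0.

U_X = 2.5, p = 0.146489, fail to reject H0 at alpha = 0.05.


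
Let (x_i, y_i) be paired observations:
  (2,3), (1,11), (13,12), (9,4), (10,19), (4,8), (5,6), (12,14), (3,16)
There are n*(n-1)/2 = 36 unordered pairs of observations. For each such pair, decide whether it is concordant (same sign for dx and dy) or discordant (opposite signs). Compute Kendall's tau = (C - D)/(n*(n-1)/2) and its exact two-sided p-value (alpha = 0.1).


Step 1: Enumerate the 36 unordered pairs (i,j) with i<j and classify each by sign(x_j-x_i) * sign(y_j-y_i).
  (1,2):dx=-1,dy=+8->D; (1,3):dx=+11,dy=+9->C; (1,4):dx=+7,dy=+1->C; (1,5):dx=+8,dy=+16->C
  (1,6):dx=+2,dy=+5->C; (1,7):dx=+3,dy=+3->C; (1,8):dx=+10,dy=+11->C; (1,9):dx=+1,dy=+13->C
  (2,3):dx=+12,dy=+1->C; (2,4):dx=+8,dy=-7->D; (2,5):dx=+9,dy=+8->C; (2,6):dx=+3,dy=-3->D
  (2,7):dx=+4,dy=-5->D; (2,8):dx=+11,dy=+3->C; (2,9):dx=+2,dy=+5->C; (3,4):dx=-4,dy=-8->C
  (3,5):dx=-3,dy=+7->D; (3,6):dx=-9,dy=-4->C; (3,7):dx=-8,dy=-6->C; (3,8):dx=-1,dy=+2->D
  (3,9):dx=-10,dy=+4->D; (4,5):dx=+1,dy=+15->C; (4,6):dx=-5,dy=+4->D; (4,7):dx=-4,dy=+2->D
  (4,8):dx=+3,dy=+10->C; (4,9):dx=-6,dy=+12->D; (5,6):dx=-6,dy=-11->C; (5,7):dx=-5,dy=-13->C
  (5,8):dx=+2,dy=-5->D; (5,9):dx=-7,dy=-3->C; (6,7):dx=+1,dy=-2->D; (6,8):dx=+8,dy=+6->C
  (6,9):dx=-1,dy=+8->D; (7,8):dx=+7,dy=+8->C; (7,9):dx=-2,dy=+10->D; (8,9):dx=-9,dy=+2->D
Step 2: C = 21, D = 15, total pairs = 36.
Step 3: tau = (C - D)/(n(n-1)/2) = (21 - 15)/36 = 0.166667.
Step 4: Exact two-sided p-value (enumerate n! = 362880 permutations of y under H0): p = 0.612202.
Step 5: alpha = 0.1. fail to reject H0.

tau_b = 0.1667 (C=21, D=15), p = 0.612202, fail to reject H0.


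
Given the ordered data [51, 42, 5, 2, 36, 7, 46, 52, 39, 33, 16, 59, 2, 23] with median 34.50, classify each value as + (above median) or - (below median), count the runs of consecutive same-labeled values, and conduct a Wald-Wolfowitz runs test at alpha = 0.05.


Step 1: Compute median = 34.50; label A = above, B = below.
Labels in order: AABBABAAABBABB  (n_A = 7, n_B = 7)
Step 2: Count runs R = 8.
Step 3: Under H0 (random ordering), E[R] = 2*n_A*n_B/(n_A+n_B) + 1 = 2*7*7/14 + 1 = 8.0000.
        Var[R] = 2*n_A*n_B*(2*n_A*n_B - n_A - n_B) / ((n_A+n_B)^2 * (n_A+n_B-1)) = 8232/2548 = 3.2308.
        SD[R] = 1.7974.
Step 4: R = E[R], so z = 0 with no continuity correction.
Step 5: Two-sided p-value via normal approximation = 2*(1 - Phi(|z|)) = 1.000000.
Step 6: alpha = 0.05. fail to reject H0.

R = 8, z = 0.0000, p = 1.000000, fail to reject H0.


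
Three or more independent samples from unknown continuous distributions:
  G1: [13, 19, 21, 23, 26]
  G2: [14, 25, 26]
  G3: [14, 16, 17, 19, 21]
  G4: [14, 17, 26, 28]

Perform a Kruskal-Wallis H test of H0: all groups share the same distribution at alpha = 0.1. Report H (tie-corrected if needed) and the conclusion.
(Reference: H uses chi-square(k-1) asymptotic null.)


Step 1: Combine all N = 17 observations and assign midranks.
sorted (value, group, rank): (13,G1,1), (14,G2,3), (14,G3,3), (14,G4,3), (16,G3,5), (17,G3,6.5), (17,G4,6.5), (19,G1,8.5), (19,G3,8.5), (21,G1,10.5), (21,G3,10.5), (23,G1,12), (25,G2,13), (26,G1,15), (26,G2,15), (26,G4,15), (28,G4,17)
Step 2: Sum ranks within each group.
R_1 = 47 (n_1 = 5)
R_2 = 31 (n_2 = 3)
R_3 = 33.5 (n_3 = 5)
R_4 = 41.5 (n_4 = 4)
Step 3: H = 12/(N(N+1)) * sum(R_i^2/n_i) - 3(N+1)
     = 12/(17*18) * (47^2/5 + 31^2/3 + 33.5^2/5 + 41.5^2/4) - 3*18
     = 0.039216 * 1417.15 - 54
     = 1.574346.
Step 4: Ties present; correction factor C = 1 - 66/(17^3 - 17) = 0.986520. Corrected H = 1.574346 / 0.986520 = 1.595859.
Step 5: Under H0, H ~ chi^2(3); p-value = 0.660329.
Step 6: alpha = 0.1. fail to reject H0.

H = 1.5959, df = 3, p = 0.660329, fail to reject H0.


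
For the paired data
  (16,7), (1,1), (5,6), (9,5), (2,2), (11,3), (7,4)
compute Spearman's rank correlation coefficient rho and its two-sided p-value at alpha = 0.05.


Step 1: Rank x and y separately (midranks; no ties here).
rank(x): 16->7, 1->1, 5->3, 9->5, 2->2, 11->6, 7->4
rank(y): 7->7, 1->1, 6->6, 5->5, 2->2, 3->3, 4->4
Step 2: d_i = R_x(i) - R_y(i); compute d_i^2.
  (7-7)^2=0, (1-1)^2=0, (3-6)^2=9, (5-5)^2=0, (2-2)^2=0, (6-3)^2=9, (4-4)^2=0
sum(d^2) = 18.
Step 3: rho = 1 - 6*18 / (7*(7^2 - 1)) = 1 - 108/336 = 0.678571.
Step 4: Under H0, t = rho * sqrt((n-2)/(1-rho^2)) = 2.0657 ~ t(5).
Step 5: Two-sided p-value from the t-distribution with 5 df = 0.093750.
Step 6: alpha = 0.05. fail to reject H0.

rho = 0.6786, p = 0.093750, fail to reject H0 at alpha = 0.05.


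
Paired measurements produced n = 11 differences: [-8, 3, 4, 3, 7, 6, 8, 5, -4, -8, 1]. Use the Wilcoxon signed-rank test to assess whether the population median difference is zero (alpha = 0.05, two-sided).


Step 1: Drop any zero differences (none here) and take |d_i|.
|d| = [8, 3, 4, 3, 7, 6, 8, 5, 4, 8, 1]
Step 2: Midrank |d_i| (ties get averaged ranks).
ranks: |8|->10, |3|->2.5, |4|->4.5, |3|->2.5, |7|->8, |6|->7, |8|->10, |5|->6, |4|->4.5, |8|->10, |1|->1
Step 3: Attach original signs; sum ranks with positive sign and with negative sign.
W+ = 2.5 + 4.5 + 2.5 + 8 + 7 + 10 + 6 + 1 = 41.5
W- = 10 + 4.5 + 10 = 24.5
(Check: W+ + W- = 66 should equal n(n+1)/2 = 66.)
Step 4: Test statistic W = min(W+, W-) = 24.5.
Step 5: Ties in |d|, so use the tie-corrected normal approximation.
        E[W] = n(n+1)/4 = 11*12/4 = 33.
        Tie groups: |d|=3 (t=2), |d|=4 (t=2), |d|=8 (t=3); sum(t^3 - t) = 36.
        Var[W] = n(n+1)(2n+1)/24 - sum(t^3-t)/48 = 3036/24 - 36/48 = 125.75.
        z = (W - E[W]) / sqrt(Var[W]) = (24.5 - 33) / 11.2138 = -0.7580.
        Two-sided p = 2*Phi(z) = 0.448455.
Step 6: alpha = 0.05. fail to reject H0.

W+ = 41.5, W- = 24.5, W = min = 24.5, p = 0.448455, fail to reject H0.


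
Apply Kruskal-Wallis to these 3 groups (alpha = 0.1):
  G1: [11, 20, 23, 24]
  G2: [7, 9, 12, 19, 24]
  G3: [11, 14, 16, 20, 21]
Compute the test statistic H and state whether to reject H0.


Step 1: Combine all N = 14 observations and assign midranks.
sorted (value, group, rank): (7,G2,1), (9,G2,2), (11,G1,3.5), (11,G3,3.5), (12,G2,5), (14,G3,6), (16,G3,7), (19,G2,8), (20,G1,9.5), (20,G3,9.5), (21,G3,11), (23,G1,12), (24,G1,13.5), (24,G2,13.5)
Step 2: Sum ranks within each group.
R_1 = 38.5 (n_1 = 4)
R_2 = 29.5 (n_2 = 5)
R_3 = 37 (n_3 = 5)
Step 3: H = 12/(N(N+1)) * sum(R_i^2/n_i) - 3(N+1)
     = 12/(14*15) * (38.5^2/4 + 29.5^2/5 + 37^2/5) - 3*15
     = 0.057143 * 818.413 - 45
     = 1.766429.
Step 4: Ties present; correction factor C = 1 - 18/(14^3 - 14) = 0.993407. Corrected H = 1.766429 / 0.993407 = 1.778153.
Step 5: Under H0, H ~ chi^2(2); p-value = 0.411035.
Step 6: alpha = 0.1. fail to reject H0.

H = 1.7782, df = 2, p = 0.411035, fail to reject H0.


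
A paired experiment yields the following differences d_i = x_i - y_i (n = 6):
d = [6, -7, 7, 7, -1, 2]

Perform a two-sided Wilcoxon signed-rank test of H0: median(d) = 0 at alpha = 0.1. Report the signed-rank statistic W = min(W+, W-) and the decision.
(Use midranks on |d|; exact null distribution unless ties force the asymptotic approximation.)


Step 1: Drop any zero differences (none here) and take |d_i|.
|d| = [6, 7, 7, 7, 1, 2]
Step 2: Midrank |d_i| (ties get averaged ranks).
ranks: |6|->3, |7|->5, |7|->5, |7|->5, |1|->1, |2|->2
Step 3: Attach original signs; sum ranks with positive sign and with negative sign.
W+ = 3 + 5 + 5 + 2 = 15
W- = 5 + 1 = 6
(Check: W+ + W- = 21 should equal n(n+1)/2 = 21.)
Step 4: Test statistic W = min(W+, W-) = 6.
Step 5: Ties in |d|, so use the tie-corrected normal approximation.
        E[W] = n(n+1)/4 = 6*7/4 = 10.5.
        Tie groups: |d|=7 (t=3); sum(t^3 - t) = 24.
        Var[W] = n(n+1)(2n+1)/24 - sum(t^3-t)/48 = 546/24 - 24/48 = 22.25.
        z = (W - E[W]) / sqrt(Var[W]) = (6 - 10.5) / 4.7170 = -0.9540.
        Two-sided p = 2*Phi(z) = 0.340085.
Step 6: alpha = 0.1. fail to reject H0.

W+ = 15, W- = 6, W = min = 6, p = 0.340085, fail to reject H0.


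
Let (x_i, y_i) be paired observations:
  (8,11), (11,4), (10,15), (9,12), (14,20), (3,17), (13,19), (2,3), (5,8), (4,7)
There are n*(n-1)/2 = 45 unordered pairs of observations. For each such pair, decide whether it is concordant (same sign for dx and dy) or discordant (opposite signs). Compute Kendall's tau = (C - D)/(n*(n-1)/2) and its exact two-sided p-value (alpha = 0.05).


Step 1: Enumerate the 45 unordered pairs (i,j) with i<j and classify each by sign(x_j-x_i) * sign(y_j-y_i).
  (1,2):dx=+3,dy=-7->D; (1,3):dx=+2,dy=+4->C; (1,4):dx=+1,dy=+1->C; (1,5):dx=+6,dy=+9->C
  (1,6):dx=-5,dy=+6->D; (1,7):dx=+5,dy=+8->C; (1,8):dx=-6,dy=-8->C; (1,9):dx=-3,dy=-3->C
  (1,10):dx=-4,dy=-4->C; (2,3):dx=-1,dy=+11->D; (2,4):dx=-2,dy=+8->D; (2,5):dx=+3,dy=+16->C
  (2,6):dx=-8,dy=+13->D; (2,7):dx=+2,dy=+15->C; (2,8):dx=-9,dy=-1->C; (2,9):dx=-6,dy=+4->D
  (2,10):dx=-7,dy=+3->D; (3,4):dx=-1,dy=-3->C; (3,5):dx=+4,dy=+5->C; (3,6):dx=-7,dy=+2->D
  (3,7):dx=+3,dy=+4->C; (3,8):dx=-8,dy=-12->C; (3,9):dx=-5,dy=-7->C; (3,10):dx=-6,dy=-8->C
  (4,5):dx=+5,dy=+8->C; (4,6):dx=-6,dy=+5->D; (4,7):dx=+4,dy=+7->C; (4,8):dx=-7,dy=-9->C
  (4,9):dx=-4,dy=-4->C; (4,10):dx=-5,dy=-5->C; (5,6):dx=-11,dy=-3->C; (5,7):dx=-1,dy=-1->C
  (5,8):dx=-12,dy=-17->C; (5,9):dx=-9,dy=-12->C; (5,10):dx=-10,dy=-13->C; (6,7):dx=+10,dy=+2->C
  (6,8):dx=-1,dy=-14->C; (6,9):dx=+2,dy=-9->D; (6,10):dx=+1,dy=-10->D; (7,8):dx=-11,dy=-16->C
  (7,9):dx=-8,dy=-11->C; (7,10):dx=-9,dy=-12->C; (8,9):dx=+3,dy=+5->C; (8,10):dx=+2,dy=+4->C
  (9,10):dx=-1,dy=-1->C
Step 2: C = 34, D = 11, total pairs = 45.
Step 3: tau = (C - D)/(n(n-1)/2) = (34 - 11)/45 = 0.511111.
Step 4: Exact two-sided p-value (enumerate n! = 3628800 permutations of y under H0): p = 0.046623.
Step 5: alpha = 0.05. reject H0.

tau_b = 0.5111 (C=34, D=11), p = 0.046623, reject H0.


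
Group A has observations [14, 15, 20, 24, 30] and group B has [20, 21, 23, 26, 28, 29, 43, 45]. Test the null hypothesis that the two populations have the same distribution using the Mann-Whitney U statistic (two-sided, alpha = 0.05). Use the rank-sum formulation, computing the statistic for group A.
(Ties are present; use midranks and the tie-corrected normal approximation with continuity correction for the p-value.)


Step 1: Combine and sort all 13 observations; assign midranks.
sorted (value, group): (14,X), (15,X), (20,X), (20,Y), (21,Y), (23,Y), (24,X), (26,Y), (28,Y), (29,Y), (30,X), (43,Y), (45,Y)
ranks: 14->1, 15->2, 20->3.5, 20->3.5, 21->5, 23->6, 24->7, 26->8, 28->9, 29->10, 30->11, 43->12, 45->13
Step 2: Rank sum for X: R1 = 1 + 2 + 3.5 + 7 + 11 = 24.5.
Step 3: U_X = R1 - n1(n1+1)/2 = 24.5 - 5*6/2 = 24.5 - 15 = 9.5.
       U_Y = n1*n2 - U_X = 40 - 9.5 = 30.5.
Step 4: Ties are present, so use the tie-corrected normal approximation (with continuity correction) for the p-value.
Step 5: p-value = 0.142685; compare to alpha = 0.05. fail to reject H0.

U_X = 9.5, p = 0.142685, fail to reject H0 at alpha = 0.05.


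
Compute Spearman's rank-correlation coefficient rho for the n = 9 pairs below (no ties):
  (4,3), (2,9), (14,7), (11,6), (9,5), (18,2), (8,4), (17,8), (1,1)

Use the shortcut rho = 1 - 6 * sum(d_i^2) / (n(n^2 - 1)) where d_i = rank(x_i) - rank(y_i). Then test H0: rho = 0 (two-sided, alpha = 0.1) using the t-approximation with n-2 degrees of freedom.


Step 1: Rank x and y separately (midranks; no ties here).
rank(x): 4->3, 2->2, 14->7, 11->6, 9->5, 18->9, 8->4, 17->8, 1->1
rank(y): 3->3, 9->9, 7->7, 6->6, 5->5, 2->2, 4->4, 8->8, 1->1
Step 2: d_i = R_x(i) - R_y(i); compute d_i^2.
  (3-3)^2=0, (2-9)^2=49, (7-7)^2=0, (6-6)^2=0, (5-5)^2=0, (9-2)^2=49, (4-4)^2=0, (8-8)^2=0, (1-1)^2=0
sum(d^2) = 98.
Step 3: rho = 1 - 6*98 / (9*(9^2 - 1)) = 1 - 588/720 = 0.183333.
Step 4: Under H0, t = rho * sqrt((n-2)/(1-rho^2)) = 0.4934 ~ t(7).
Step 5: Two-sided p-value from the t-distribution with 7 df = 0.636820.
Step 6: alpha = 0.1. fail to reject H0.

rho = 0.1833, p = 0.636820, fail to reject H0 at alpha = 0.1.


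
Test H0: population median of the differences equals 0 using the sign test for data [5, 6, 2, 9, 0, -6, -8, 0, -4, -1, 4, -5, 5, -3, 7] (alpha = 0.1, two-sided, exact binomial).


Step 1: Discard zero differences. Original n = 15; n_eff = number of nonzero differences = 13.
Nonzero differences (with sign): +5, +6, +2, +9, -6, -8, -4, -1, +4, -5, +5, -3, +7
Step 2: Count signs: positive = 7, negative = 6.
Step 3: Under H0: P(positive) = 0.5, so the number of positives S ~ Bin(13, 0.5).
Step 4: Two-sided exact p-value = sum of Bin(13,0.5) probabilities at or below the observed probability = 1.000000.
Step 5: alpha = 0.1. fail to reject H0.

n_eff = 13, pos = 7, neg = 6, p = 1.000000, fail to reject H0.


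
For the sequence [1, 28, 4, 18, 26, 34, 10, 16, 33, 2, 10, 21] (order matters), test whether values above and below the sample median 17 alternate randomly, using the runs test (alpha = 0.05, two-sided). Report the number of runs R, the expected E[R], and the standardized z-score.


Step 1: Compute median = 17; label A = above, B = below.
Labels in order: BABAAABBABBA  (n_A = 6, n_B = 6)
Step 2: Count runs R = 8.
Step 3: Under H0 (random ordering), E[R] = 2*n_A*n_B/(n_A+n_B) + 1 = 2*6*6/12 + 1 = 7.0000.
        Var[R] = 2*n_A*n_B*(2*n_A*n_B - n_A - n_B) / ((n_A+n_B)^2 * (n_A+n_B-1)) = 4320/1584 = 2.7273.
        SD[R] = 1.6514.
Step 4: Continuity-corrected z = (R - 0.5 - E[R]) / SD[R] = (8 - 0.5 - 7.0000) / 1.6514 = 0.3028.
Step 5: Two-sided p-value via normal approximation = 2*(1 - Phi(|z|)) = 0.762069.
Step 6: alpha = 0.05. fail to reject H0.

R = 8, z = 0.3028, p = 0.762069, fail to reject H0.


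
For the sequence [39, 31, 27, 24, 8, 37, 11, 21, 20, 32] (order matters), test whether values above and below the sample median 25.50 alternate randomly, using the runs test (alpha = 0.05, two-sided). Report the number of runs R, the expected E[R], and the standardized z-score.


Step 1: Compute median = 25.50; label A = above, B = below.
Labels in order: AAABBABBBA  (n_A = 5, n_B = 5)
Step 2: Count runs R = 5.
Step 3: Under H0 (random ordering), E[R] = 2*n_A*n_B/(n_A+n_B) + 1 = 2*5*5/10 + 1 = 6.0000.
        Var[R] = 2*n_A*n_B*(2*n_A*n_B - n_A - n_B) / ((n_A+n_B)^2 * (n_A+n_B-1)) = 2000/900 = 2.2222.
        SD[R] = 1.4907.
Step 4: Continuity-corrected z = (R + 0.5 - E[R]) / SD[R] = (5 + 0.5 - 6.0000) / 1.4907 = -0.3354.
Step 5: Two-sided p-value via normal approximation = 2*(1 - Phi(|z|)) = 0.737316.
Step 6: alpha = 0.05. fail to reject H0.

R = 5, z = -0.3354, p = 0.737316, fail to reject H0.


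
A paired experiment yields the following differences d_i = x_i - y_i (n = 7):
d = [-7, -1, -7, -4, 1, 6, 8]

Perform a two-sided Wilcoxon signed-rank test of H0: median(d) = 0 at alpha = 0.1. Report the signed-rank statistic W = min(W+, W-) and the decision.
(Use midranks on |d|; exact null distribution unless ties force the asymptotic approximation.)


Step 1: Drop any zero differences (none here) and take |d_i|.
|d| = [7, 1, 7, 4, 1, 6, 8]
Step 2: Midrank |d_i| (ties get averaged ranks).
ranks: |7|->5.5, |1|->1.5, |7|->5.5, |4|->3, |1|->1.5, |6|->4, |8|->7
Step 3: Attach original signs; sum ranks with positive sign and with negative sign.
W+ = 1.5 + 4 + 7 = 12.5
W- = 5.5 + 1.5 + 5.5 + 3 = 15.5
(Check: W+ + W- = 28 should equal n(n+1)/2 = 28.)
Step 4: Test statistic W = min(W+, W-) = 12.5.
Step 5: Ties in |d|, so use the tie-corrected normal approximation.
        E[W] = n(n+1)/4 = 7*8/4 = 14.
        Tie groups: |d|=1 (t=2), |d|=7 (t=2); sum(t^3 - t) = 12.
        Var[W] = n(n+1)(2n+1)/24 - sum(t^3-t)/48 = 840/24 - 12/48 = 34.75.
        z = (W - E[W]) / sqrt(Var[W]) = (12.5 - 14) / 5.8949 = -0.2545.
        Two-sided p = 2*Phi(z) = 0.799143.
Step 6: alpha = 0.1. fail to reject H0.

W+ = 12.5, W- = 15.5, W = min = 12.5, p = 0.799143, fail to reject H0.


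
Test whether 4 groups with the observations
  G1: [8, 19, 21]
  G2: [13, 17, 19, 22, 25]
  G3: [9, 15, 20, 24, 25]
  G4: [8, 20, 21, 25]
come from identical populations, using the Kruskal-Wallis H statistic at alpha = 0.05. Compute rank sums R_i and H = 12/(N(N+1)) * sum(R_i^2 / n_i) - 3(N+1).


Step 1: Combine all N = 17 observations and assign midranks.
sorted (value, group, rank): (8,G1,1.5), (8,G4,1.5), (9,G3,3), (13,G2,4), (15,G3,5), (17,G2,6), (19,G1,7.5), (19,G2,7.5), (20,G3,9.5), (20,G4,9.5), (21,G1,11.5), (21,G4,11.5), (22,G2,13), (24,G3,14), (25,G2,16), (25,G3,16), (25,G4,16)
Step 2: Sum ranks within each group.
R_1 = 20.5 (n_1 = 3)
R_2 = 46.5 (n_2 = 5)
R_3 = 47.5 (n_3 = 5)
R_4 = 38.5 (n_4 = 4)
Step 3: H = 12/(N(N+1)) * sum(R_i^2/n_i) - 3(N+1)
     = 12/(17*18) * (20.5^2/3 + 46.5^2/5 + 47.5^2/5 + 38.5^2/4) - 3*18
     = 0.039216 * 1394.35 - 54
     = 0.680229.
Step 4: Ties present; correction factor C = 1 - 48/(17^3 - 17) = 0.990196. Corrected H = 0.680229 / 0.990196 = 0.686964.
Step 5: Under H0, H ~ chi^2(3); p-value = 0.876266.
Step 6: alpha = 0.05. fail to reject H0.

H = 0.6870, df = 3, p = 0.876266, fail to reject H0.


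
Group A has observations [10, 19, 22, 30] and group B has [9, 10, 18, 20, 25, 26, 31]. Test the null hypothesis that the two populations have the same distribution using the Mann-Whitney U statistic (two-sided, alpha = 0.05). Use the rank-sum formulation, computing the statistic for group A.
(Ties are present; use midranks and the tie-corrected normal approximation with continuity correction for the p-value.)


Step 1: Combine and sort all 11 observations; assign midranks.
sorted (value, group): (9,Y), (10,X), (10,Y), (18,Y), (19,X), (20,Y), (22,X), (25,Y), (26,Y), (30,X), (31,Y)
ranks: 9->1, 10->2.5, 10->2.5, 18->4, 19->5, 20->6, 22->7, 25->8, 26->9, 30->10, 31->11
Step 2: Rank sum for X: R1 = 2.5 + 5 + 7 + 10 = 24.5.
Step 3: U_X = R1 - n1(n1+1)/2 = 24.5 - 4*5/2 = 24.5 - 10 = 14.5.
       U_Y = n1*n2 - U_X = 28 - 14.5 = 13.5.
Step 4: Ties are present, so use the tie-corrected normal approximation (with continuity correction) for the p-value.
Step 5: p-value = 1.000000; compare to alpha = 0.05. fail to reject H0.

U_X = 14.5, p = 1.000000, fail to reject H0 at alpha = 0.05.


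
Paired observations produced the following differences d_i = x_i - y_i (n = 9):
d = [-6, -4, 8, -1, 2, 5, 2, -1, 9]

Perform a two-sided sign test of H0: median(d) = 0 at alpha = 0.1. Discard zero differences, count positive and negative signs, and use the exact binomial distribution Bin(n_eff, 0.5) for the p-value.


Step 1: Discard zero differences. Original n = 9; n_eff = number of nonzero differences = 9.
Nonzero differences (with sign): -6, -4, +8, -1, +2, +5, +2, -1, +9
Step 2: Count signs: positive = 5, negative = 4.
Step 3: Under H0: P(positive) = 0.5, so the number of positives S ~ Bin(9, 0.5).
Step 4: Two-sided exact p-value = sum of Bin(9,0.5) probabilities at or below the observed probability = 1.000000.
Step 5: alpha = 0.1. fail to reject H0.

n_eff = 9, pos = 5, neg = 4, p = 1.000000, fail to reject H0.


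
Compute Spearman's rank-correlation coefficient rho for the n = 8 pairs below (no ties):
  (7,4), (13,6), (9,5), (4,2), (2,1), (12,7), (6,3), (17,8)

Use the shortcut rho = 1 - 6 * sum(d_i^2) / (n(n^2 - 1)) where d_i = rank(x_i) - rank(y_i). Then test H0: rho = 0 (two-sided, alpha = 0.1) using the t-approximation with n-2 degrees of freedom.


Step 1: Rank x and y separately (midranks; no ties here).
rank(x): 7->4, 13->7, 9->5, 4->2, 2->1, 12->6, 6->3, 17->8
rank(y): 4->4, 6->6, 5->5, 2->2, 1->1, 7->7, 3->3, 8->8
Step 2: d_i = R_x(i) - R_y(i); compute d_i^2.
  (4-4)^2=0, (7-6)^2=1, (5-5)^2=0, (2-2)^2=0, (1-1)^2=0, (6-7)^2=1, (3-3)^2=0, (8-8)^2=0
sum(d^2) = 2.
Step 3: rho = 1 - 6*2 / (8*(8^2 - 1)) = 1 - 12/504 = 0.976190.
Step 4: Under H0, t = rho * sqrt((n-2)/(1-rho^2)) = 11.0235 ~ t(6).
Step 5: Two-sided p-value from the t-distribution with 6 df = 0.000033.
Step 6: alpha = 0.1. reject H0.

rho = 0.9762, p = 0.000033, reject H0 at alpha = 0.1.


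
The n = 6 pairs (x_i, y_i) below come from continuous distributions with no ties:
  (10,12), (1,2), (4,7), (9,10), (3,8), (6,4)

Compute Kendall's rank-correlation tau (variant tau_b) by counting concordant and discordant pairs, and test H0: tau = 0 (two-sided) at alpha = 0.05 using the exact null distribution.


Step 1: Enumerate the 15 unordered pairs (i,j) with i<j and classify each by sign(x_j-x_i) * sign(y_j-y_i).
  (1,2):dx=-9,dy=-10->C; (1,3):dx=-6,dy=-5->C; (1,4):dx=-1,dy=-2->C; (1,5):dx=-7,dy=-4->C
  (1,6):dx=-4,dy=-8->C; (2,3):dx=+3,dy=+5->C; (2,4):dx=+8,dy=+8->C; (2,5):dx=+2,dy=+6->C
  (2,6):dx=+5,dy=+2->C; (3,4):dx=+5,dy=+3->C; (3,5):dx=-1,dy=+1->D; (3,6):dx=+2,dy=-3->D
  (4,5):dx=-6,dy=-2->C; (4,6):dx=-3,dy=-6->C; (5,6):dx=+3,dy=-4->D
Step 2: C = 12, D = 3, total pairs = 15.
Step 3: tau = (C - D)/(n(n-1)/2) = (12 - 3)/15 = 0.600000.
Step 4: Exact two-sided p-value (enumerate n! = 720 permutations of y under H0): p = 0.136111.
Step 5: alpha = 0.05. fail to reject H0.

tau_b = 0.6000 (C=12, D=3), p = 0.136111, fail to reject H0.


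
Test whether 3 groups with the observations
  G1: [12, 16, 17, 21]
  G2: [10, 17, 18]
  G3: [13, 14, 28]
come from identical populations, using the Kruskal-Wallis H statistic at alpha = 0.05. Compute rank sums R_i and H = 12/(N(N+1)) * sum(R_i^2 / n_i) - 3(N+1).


Step 1: Combine all N = 10 observations and assign midranks.
sorted (value, group, rank): (10,G2,1), (12,G1,2), (13,G3,3), (14,G3,4), (16,G1,5), (17,G1,6.5), (17,G2,6.5), (18,G2,8), (21,G1,9), (28,G3,10)
Step 2: Sum ranks within each group.
R_1 = 22.5 (n_1 = 4)
R_2 = 15.5 (n_2 = 3)
R_3 = 17 (n_3 = 3)
Step 3: H = 12/(N(N+1)) * sum(R_i^2/n_i) - 3(N+1)
     = 12/(10*11) * (22.5^2/4 + 15.5^2/3 + 17^2/3) - 3*11
     = 0.109091 * 302.979 - 33
     = 0.052273.
Step 4: Ties present; correction factor C = 1 - 6/(10^3 - 10) = 0.993939. Corrected H = 0.052273 / 0.993939 = 0.052591.
Step 5: Under H0, H ~ chi^2(2); p-value = 0.974047.
Step 6: alpha = 0.05. fail to reject H0.

H = 0.0526, df = 2, p = 0.974047, fail to reject H0.


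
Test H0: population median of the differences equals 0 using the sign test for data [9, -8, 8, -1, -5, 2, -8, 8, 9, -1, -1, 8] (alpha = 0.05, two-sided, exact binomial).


Step 1: Discard zero differences. Original n = 12; n_eff = number of nonzero differences = 12.
Nonzero differences (with sign): +9, -8, +8, -1, -5, +2, -8, +8, +9, -1, -1, +8
Step 2: Count signs: positive = 6, negative = 6.
Step 3: Under H0: P(positive) = 0.5, so the number of positives S ~ Bin(12, 0.5).
Step 4: Two-sided exact p-value = sum of Bin(12,0.5) probabilities at or below the observed probability = 1.000000.
Step 5: alpha = 0.05. fail to reject H0.

n_eff = 12, pos = 6, neg = 6, p = 1.000000, fail to reject H0.


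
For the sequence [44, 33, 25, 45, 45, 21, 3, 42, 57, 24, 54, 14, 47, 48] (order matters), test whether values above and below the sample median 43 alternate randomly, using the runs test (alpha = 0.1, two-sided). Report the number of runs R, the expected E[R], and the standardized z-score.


Step 1: Compute median = 43; label A = above, B = below.
Labels in order: ABBAABBBABABAA  (n_A = 7, n_B = 7)
Step 2: Count runs R = 9.
Step 3: Under H0 (random ordering), E[R] = 2*n_A*n_B/(n_A+n_B) + 1 = 2*7*7/14 + 1 = 8.0000.
        Var[R] = 2*n_A*n_B*(2*n_A*n_B - n_A - n_B) / ((n_A+n_B)^2 * (n_A+n_B-1)) = 8232/2548 = 3.2308.
        SD[R] = 1.7974.
Step 4: Continuity-corrected z = (R - 0.5 - E[R]) / SD[R] = (9 - 0.5 - 8.0000) / 1.7974 = 0.2782.
Step 5: Two-sided p-value via normal approximation = 2*(1 - Phi(|z|)) = 0.780879.
Step 6: alpha = 0.1. fail to reject H0.

R = 9, z = 0.2782, p = 0.780879, fail to reject H0.


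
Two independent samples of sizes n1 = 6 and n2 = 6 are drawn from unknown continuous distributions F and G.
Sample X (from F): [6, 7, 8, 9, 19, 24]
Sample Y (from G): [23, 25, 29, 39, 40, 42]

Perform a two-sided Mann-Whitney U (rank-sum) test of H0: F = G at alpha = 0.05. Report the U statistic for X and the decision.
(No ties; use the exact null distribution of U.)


Step 1: Combine and sort all 12 observations; assign midranks.
sorted (value, group): (6,X), (7,X), (8,X), (9,X), (19,X), (23,Y), (24,X), (25,Y), (29,Y), (39,Y), (40,Y), (42,Y)
ranks: 6->1, 7->2, 8->3, 9->4, 19->5, 23->6, 24->7, 25->8, 29->9, 39->10, 40->11, 42->12
Step 2: Rank sum for X: R1 = 1 + 2 + 3 + 4 + 5 + 7 = 22.
Step 3: U_X = R1 - n1(n1+1)/2 = 22 - 6*7/2 = 22 - 21 = 1.
       U_Y = n1*n2 - U_X = 36 - 1 = 35.
Step 4: No ties, so the exact null distribution of U (based on enumerating the C(12,6) = 924 equally likely rank assignments) gives the two-sided p-value.
Step 5: p-value = 0.004329; compare to alpha = 0.05. reject H0.

U_X = 1, p = 0.004329, reject H0 at alpha = 0.05.


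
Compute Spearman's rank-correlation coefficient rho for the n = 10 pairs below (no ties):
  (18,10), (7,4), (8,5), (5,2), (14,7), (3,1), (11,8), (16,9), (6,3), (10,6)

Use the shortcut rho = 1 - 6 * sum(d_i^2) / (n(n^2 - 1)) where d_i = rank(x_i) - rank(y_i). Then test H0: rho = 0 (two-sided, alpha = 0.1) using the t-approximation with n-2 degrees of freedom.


Step 1: Rank x and y separately (midranks; no ties here).
rank(x): 18->10, 7->4, 8->5, 5->2, 14->8, 3->1, 11->7, 16->9, 6->3, 10->6
rank(y): 10->10, 4->4, 5->5, 2->2, 7->7, 1->1, 8->8, 9->9, 3->3, 6->6
Step 2: d_i = R_x(i) - R_y(i); compute d_i^2.
  (10-10)^2=0, (4-4)^2=0, (5-5)^2=0, (2-2)^2=0, (8-7)^2=1, (1-1)^2=0, (7-8)^2=1, (9-9)^2=0, (3-3)^2=0, (6-6)^2=0
sum(d^2) = 2.
Step 3: rho = 1 - 6*2 / (10*(10^2 - 1)) = 1 - 12/990 = 0.987879.
Step 4: Under H0, t = rho * sqrt((n-2)/(1-rho^2)) = 18.0003 ~ t(8).
Step 5: Two-sided p-value from the t-distribution with 8 df = 0.000000.
Step 6: alpha = 0.1. reject H0.

rho = 0.9879, p = 0.000000, reject H0 at alpha = 0.1.


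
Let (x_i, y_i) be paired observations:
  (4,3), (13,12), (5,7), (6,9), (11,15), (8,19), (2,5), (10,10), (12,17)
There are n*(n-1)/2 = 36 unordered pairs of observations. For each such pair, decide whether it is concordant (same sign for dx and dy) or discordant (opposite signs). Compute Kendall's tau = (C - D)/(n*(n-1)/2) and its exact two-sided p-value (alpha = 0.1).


Step 1: Enumerate the 36 unordered pairs (i,j) with i<j and classify each by sign(x_j-x_i) * sign(y_j-y_i).
  (1,2):dx=+9,dy=+9->C; (1,3):dx=+1,dy=+4->C; (1,4):dx=+2,dy=+6->C; (1,5):dx=+7,dy=+12->C
  (1,6):dx=+4,dy=+16->C; (1,7):dx=-2,dy=+2->D; (1,8):dx=+6,dy=+7->C; (1,9):dx=+8,dy=+14->C
  (2,3):dx=-8,dy=-5->C; (2,4):dx=-7,dy=-3->C; (2,5):dx=-2,dy=+3->D; (2,6):dx=-5,dy=+7->D
  (2,7):dx=-11,dy=-7->C; (2,8):dx=-3,dy=-2->C; (2,9):dx=-1,dy=+5->D; (3,4):dx=+1,dy=+2->C
  (3,5):dx=+6,dy=+8->C; (3,6):dx=+3,dy=+12->C; (3,7):dx=-3,dy=-2->C; (3,8):dx=+5,dy=+3->C
  (3,9):dx=+7,dy=+10->C; (4,5):dx=+5,dy=+6->C; (4,6):dx=+2,dy=+10->C; (4,7):dx=-4,dy=-4->C
  (4,8):dx=+4,dy=+1->C; (4,9):dx=+6,dy=+8->C; (5,6):dx=-3,dy=+4->D; (5,7):dx=-9,dy=-10->C
  (5,8):dx=-1,dy=-5->C; (5,9):dx=+1,dy=+2->C; (6,7):dx=-6,dy=-14->C; (6,8):dx=+2,dy=-9->D
  (6,9):dx=+4,dy=-2->D; (7,8):dx=+8,dy=+5->C; (7,9):dx=+10,dy=+12->C; (8,9):dx=+2,dy=+7->C
Step 2: C = 29, D = 7, total pairs = 36.
Step 3: tau = (C - D)/(n(n-1)/2) = (29 - 7)/36 = 0.611111.
Step 4: Exact two-sided p-value (enumerate n! = 362880 permutations of y under H0): p = 0.024741.
Step 5: alpha = 0.1. reject H0.

tau_b = 0.6111 (C=29, D=7), p = 0.024741, reject H0.
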